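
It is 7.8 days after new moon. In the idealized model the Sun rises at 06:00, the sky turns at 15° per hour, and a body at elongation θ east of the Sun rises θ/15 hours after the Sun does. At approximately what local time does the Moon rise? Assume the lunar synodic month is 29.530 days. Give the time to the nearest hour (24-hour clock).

Phase angle: θ = 360°·(7.8 d)/(29.530 d) = 95.1°.
Delay after the Sun = 95.1° / (15°/h) ≈ 6.34 h.
06:00 + 6.34 h ≈ 12:20 → 12:00 to the nearest hour.

12:00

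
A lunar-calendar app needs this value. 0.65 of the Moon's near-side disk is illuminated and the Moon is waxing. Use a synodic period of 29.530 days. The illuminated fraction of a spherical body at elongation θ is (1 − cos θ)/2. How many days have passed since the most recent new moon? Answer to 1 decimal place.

From f = (1 − cos θ)/2: cos θ = 1 − 2×0.65 = -0.300; arccos → 107.5°.
Before full moon the principal value applies: θ = 107.5°.
Age = 29.530 × 107.5°/360° ≈ 8.81 days.

8.8 days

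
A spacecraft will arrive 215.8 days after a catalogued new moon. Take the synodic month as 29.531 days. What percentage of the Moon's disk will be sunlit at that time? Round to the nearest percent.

68%

215.8/29.531 = 7.308 lunations, so 7 complete cycles and 9.08 d into the next.
Elongation θ = 360° × 9.08/29.531 ≈ 110.7°.
cos 110.7° = (-0.354), so f = (1 − (-0.354))/2 = 0.677, so 68%.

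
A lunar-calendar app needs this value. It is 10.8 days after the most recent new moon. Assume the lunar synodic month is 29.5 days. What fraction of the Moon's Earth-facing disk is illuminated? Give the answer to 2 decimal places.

Elongation θ = 360° × 10.8/29.5 ≈ 131.8°.
cos 131.8° = (-0.666), so f = (1 − (-0.666))/2 = 0.833.

0.83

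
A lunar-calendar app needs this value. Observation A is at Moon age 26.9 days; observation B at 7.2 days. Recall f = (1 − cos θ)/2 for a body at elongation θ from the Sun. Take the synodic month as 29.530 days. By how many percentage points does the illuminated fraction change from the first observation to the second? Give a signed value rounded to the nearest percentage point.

First observation: θ = 360°·26.9/29.530 = 327.9°, so f = 0.076.
Second observation: θ = 87.8°, f = 0.481.
Δf = 0.481 − 0.076 = +0.404, i.e. +40 pp.

+40 pp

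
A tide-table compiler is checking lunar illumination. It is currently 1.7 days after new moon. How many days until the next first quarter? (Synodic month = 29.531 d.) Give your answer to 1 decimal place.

First quarter is 0.25 of the way through the cycle: age 0.25 × 29.531 = 7.383 d.
That is 7.383 − 1.7 = 5.683 days ahead.

5.7 days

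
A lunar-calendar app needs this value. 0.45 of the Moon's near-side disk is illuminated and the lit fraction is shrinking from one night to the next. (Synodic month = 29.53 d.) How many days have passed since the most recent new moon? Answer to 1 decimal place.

22.6 days

cos θ = 1 − 2f = 0.100, giving a principal value of 84.3°.
A waning Moon lies in 180°–360°, so θ = 360° − 84.3° = 275.7°.
At 360°/29.53 d per day, 275.7° corresponds to 22.62 days.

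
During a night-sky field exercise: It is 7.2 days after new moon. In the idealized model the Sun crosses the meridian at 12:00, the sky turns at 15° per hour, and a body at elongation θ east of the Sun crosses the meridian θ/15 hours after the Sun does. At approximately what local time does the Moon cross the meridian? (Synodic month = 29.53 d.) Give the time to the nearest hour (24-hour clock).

18:00

Elongation θ = 360° × 7.2/29.53 ≈ 87.8°.
The Moon trails the Sun by θ/15 = 87.8/15 ≈ 5.85 hours.
12:00 + 5.85 h ≈ 17:51 → 18:00 to the nearest hour.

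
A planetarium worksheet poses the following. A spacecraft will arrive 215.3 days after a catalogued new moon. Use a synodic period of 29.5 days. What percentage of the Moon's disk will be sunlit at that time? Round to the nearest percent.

Reduce mod P: 215.3 − 7×29.5 = 8.80 d into the current lunation.
Elongation θ = 360° × 8.80/29.5 ≈ 107.4°.
With cos θ = (-0.299), the lit fraction is (1 − (-0.299))/2 ≈ 0.649, so 65%.

65%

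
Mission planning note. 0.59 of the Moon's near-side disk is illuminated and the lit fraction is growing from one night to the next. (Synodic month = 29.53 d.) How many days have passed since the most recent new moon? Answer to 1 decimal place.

8.2 days

Invert f = (1 − cos θ)/2 to get cos θ = 1 − 2(0.59) = -0.180, hence θ₀ = arccos -0.180 = 100.4°.
The Moon is waxing (0°–180°), so θ = 100.4° directly.
At 360°/29.53 d per day, 100.4° corresponds to 8.23 days.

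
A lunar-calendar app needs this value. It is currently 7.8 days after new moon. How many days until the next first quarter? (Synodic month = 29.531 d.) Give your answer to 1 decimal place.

29.1 days

First quarter is 0.25 of the way through the cycle: age 0.25 × 29.531 = 7.383 d.
Already past this cycle's first quarter; the next is at 7.383 + 29.531 = 36.914 d, so 36.914 − 7.8 = 29.114 days.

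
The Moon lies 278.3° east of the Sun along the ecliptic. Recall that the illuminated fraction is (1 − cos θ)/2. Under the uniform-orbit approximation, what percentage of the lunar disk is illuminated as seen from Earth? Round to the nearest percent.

cos 278.3° = 0.144, so f = (1 − 0.144)/2 = 0.428, i.e. 43%.

43%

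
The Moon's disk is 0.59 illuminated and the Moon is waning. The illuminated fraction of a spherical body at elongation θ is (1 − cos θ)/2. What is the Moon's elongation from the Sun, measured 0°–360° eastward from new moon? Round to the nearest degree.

Invert f = (1 − cos θ)/2 to get cos θ = 1 − 2(0.59) = -0.180, hence θ₀ = arccos -0.180 = 100.4°.
Waning ⇒ past full, so θ = 360° − 100.4° = 259.6°.

260°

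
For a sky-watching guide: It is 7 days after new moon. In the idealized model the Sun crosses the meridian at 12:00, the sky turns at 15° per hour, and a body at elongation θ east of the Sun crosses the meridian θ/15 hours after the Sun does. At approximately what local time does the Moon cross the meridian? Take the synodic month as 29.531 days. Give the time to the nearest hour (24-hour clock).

18:00

The Moon has covered 7/29.531 of its cycle, so θ ≈ 360° × 7/29.531 = 85.3°.
Delay after the Sun = 85.3° / (15°/h) ≈ 5.69 h.
12:00 + 5.69 h ≈ 17:41 → 18:00 to the nearest hour.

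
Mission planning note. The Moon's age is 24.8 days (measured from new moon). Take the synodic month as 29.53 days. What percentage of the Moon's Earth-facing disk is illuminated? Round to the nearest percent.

23%

The Moon has covered 24.8/29.53 of its cycle, so θ ≈ 360° × 24.8/29.53 = 302.3°.
With cos θ = 0.535, the lit fraction is (1 − 0.535)/2 ≈ 0.233, so 23%.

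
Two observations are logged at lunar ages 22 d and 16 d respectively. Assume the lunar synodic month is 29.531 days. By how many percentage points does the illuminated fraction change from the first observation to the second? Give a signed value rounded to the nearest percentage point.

+47 percentage points

θ₁ = 360° × 22/29.531 = 268.2°, f₁ = (1 − cos θ₁)/2 = 0.516.
θ₂ = 360° × 16/29.531 = 195.0°, f₂ = (1 − cos θ₂)/2 = 0.983.
Change = f₂ − f₁ = +0.467 → +47 percentage points.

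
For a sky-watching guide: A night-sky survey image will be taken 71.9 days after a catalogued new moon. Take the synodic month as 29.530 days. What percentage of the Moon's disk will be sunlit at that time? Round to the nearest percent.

71.9/29.530 = 2.435 lunations, so 2 complete cycles and 12.84 d into the next.
Phase angle: θ = 360°·(12.84 d)/(29.530 d) = 156.5°.
Illuminated fraction = (1 − cos 156.5°)/2 = (1 − (-0.917))/2 ≈ 0.959, so 96%.

96%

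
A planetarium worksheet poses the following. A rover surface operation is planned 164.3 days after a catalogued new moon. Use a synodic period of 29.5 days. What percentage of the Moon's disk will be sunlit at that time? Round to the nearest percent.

95%

164.3 d spans 5 complete synodic months (5 × 29.5 = 147.50 d) plus 16.80 d.
Elongation θ = 360° × 16.80/29.5 ≈ 205.0°.
With cos θ = (-0.906), the lit fraction is (1 − (-0.906))/2 ≈ 0.953, so 95%.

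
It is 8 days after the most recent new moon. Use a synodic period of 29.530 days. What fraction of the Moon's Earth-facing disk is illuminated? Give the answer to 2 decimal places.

0.57

Elongation θ = 360° × 8/29.530 ≈ 97.5°.
cos 97.5° = (-0.131), so f = (1 − (-0.131))/2 = 0.566.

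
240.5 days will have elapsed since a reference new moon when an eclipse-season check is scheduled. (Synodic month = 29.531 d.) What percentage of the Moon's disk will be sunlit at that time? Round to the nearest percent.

240.5/29.531 = 8.144 lunations, so 8 complete cycles and 4.25 d into the next.
Phase angle: θ = 360°·(4.25 d)/(29.531 d) = 51.8°.
Illuminated fraction = (1 − cos 51.8°)/2 = (1 − 0.618)/2 ≈ 0.191, so 19%.

19%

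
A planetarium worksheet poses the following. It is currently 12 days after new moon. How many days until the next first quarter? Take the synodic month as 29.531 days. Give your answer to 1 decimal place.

24.9 days

First quarter occurs at elongation 90°, i.e. at age 29.531 × 90/360 = 7.383 d.
Already past this cycle's first quarter; the next is at 7.383 + 29.531 = 36.914 d, so 36.914 − 12 = 24.914 days.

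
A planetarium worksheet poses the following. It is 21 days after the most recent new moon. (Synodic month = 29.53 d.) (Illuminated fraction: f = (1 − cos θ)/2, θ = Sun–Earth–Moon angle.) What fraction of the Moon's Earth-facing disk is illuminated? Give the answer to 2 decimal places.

0.62

Phase angle: θ = 360°·(21 d)/(29.53 d) = 256.0°.
Illuminated fraction = (1 − cos 256.0°)/2 = (1 − (-0.242))/2 ≈ 0.621.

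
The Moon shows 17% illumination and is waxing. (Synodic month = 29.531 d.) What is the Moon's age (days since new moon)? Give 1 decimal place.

4.0 days

Invert f = (1 − cos θ)/2 to get cos θ = 1 − 2(0.17) = 0.660, hence θ₀ = arccos 0.660 = 48.7°.
Before full moon the principal value applies: θ = 48.7°.
At 360°/29.531 d per day, 48.7° corresponds to 3.99 days.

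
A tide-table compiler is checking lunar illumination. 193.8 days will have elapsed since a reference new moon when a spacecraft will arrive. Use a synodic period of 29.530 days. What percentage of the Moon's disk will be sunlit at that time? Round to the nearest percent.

193.8/29.530 = 6.563 lunations, so 6 complete cycles and 16.62 d into the next.
Phase angle: θ = 360°·(16.62 d)/(29.530 d) = 202.6°.
Illuminated fraction = (1 − cos 202.6°)/2 = (1 − (-0.923))/2 ≈ 0.962, so 96%.

96%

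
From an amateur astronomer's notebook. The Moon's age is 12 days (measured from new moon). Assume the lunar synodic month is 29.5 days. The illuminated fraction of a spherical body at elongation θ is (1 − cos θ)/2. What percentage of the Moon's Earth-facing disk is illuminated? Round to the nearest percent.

92%

The Moon has covered 12/29.5 of its cycle, so θ ≈ 360° × 12/29.5 = 146.4°.
cos 146.4° = (-0.833), so f = (1 − (-0.833))/2 = 0.917, so 92%.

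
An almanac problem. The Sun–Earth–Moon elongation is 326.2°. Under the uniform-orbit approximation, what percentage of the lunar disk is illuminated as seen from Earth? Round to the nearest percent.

f = (1 − cos 326.2°)/2 = (1 − 0.831)/2 ≈ 0.085, i.e. 8%.

8%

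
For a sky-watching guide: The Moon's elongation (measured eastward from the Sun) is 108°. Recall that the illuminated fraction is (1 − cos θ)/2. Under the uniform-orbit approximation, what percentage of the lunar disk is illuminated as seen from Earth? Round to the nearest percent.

65%

Half-versine of 108°: (1 − (-0.309))/2 = 0.655, i.e. 65%.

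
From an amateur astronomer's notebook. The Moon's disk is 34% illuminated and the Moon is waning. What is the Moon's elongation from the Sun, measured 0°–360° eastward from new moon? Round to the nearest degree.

289°

From f = (1 − cos θ)/2: cos θ = 1 − 2×0.34 = 0.320; arccos → 71.3°.
A waning Moon lies in 180°–360°, so θ = 360° − 71.3° = 288.7°.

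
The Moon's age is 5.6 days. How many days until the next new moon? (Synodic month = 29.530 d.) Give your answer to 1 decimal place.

23.9 days

One full lunation from the last new moon is 29.530 d; remaining = 29.530 − 5.6 = 23.930 d.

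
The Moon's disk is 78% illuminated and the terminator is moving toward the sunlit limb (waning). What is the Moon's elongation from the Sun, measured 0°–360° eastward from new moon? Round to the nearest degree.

From f = (1 − cos θ)/2: cos θ = 1 − 2×0.78 = -0.560; arccos → 124.1°.
Since the Moon is past full (waning), take the reflex angle: θ = 360° − 124.1° = 235.9°.

236°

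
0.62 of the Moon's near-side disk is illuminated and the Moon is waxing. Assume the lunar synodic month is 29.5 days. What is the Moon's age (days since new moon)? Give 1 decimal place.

From f = (1 − cos θ)/2: cos θ = 1 − 2×0.62 = -0.240; arccos → 103.9°.
Before full moon the principal value applies: θ = 103.9°.
Age = 29.5 × 103.9°/360° ≈ 8.51 days.

8.5 days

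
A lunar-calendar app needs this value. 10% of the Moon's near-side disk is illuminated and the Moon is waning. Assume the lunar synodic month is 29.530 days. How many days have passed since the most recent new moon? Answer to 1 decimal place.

Invert f = (1 − cos θ)/2 to get cos θ = 1 − 2(0.10) = 0.800, hence θ₀ = arccos 0.800 = 36.9°.
A waning Moon lies in 180°–360°, so θ = 360° − 36.9° = 323.1°.
At 360°/29.530 d per day, 323.1° corresponds to 26.51 days.

26.5 days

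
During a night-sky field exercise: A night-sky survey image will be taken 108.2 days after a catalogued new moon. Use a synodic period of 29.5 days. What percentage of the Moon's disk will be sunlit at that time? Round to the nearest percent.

108.2 d spans 3 complete synodic months (3 × 29.5 = 88.50 d) plus 19.70 d.
The Moon has covered 19.70/29.5 of its cycle, so θ ≈ 360° × 19.70/29.5 = 240.4°.
Illuminated fraction = (1 − cos 240.4°)/2 = (1 − (-0.494))/2 ≈ 0.747, so 75%.

75%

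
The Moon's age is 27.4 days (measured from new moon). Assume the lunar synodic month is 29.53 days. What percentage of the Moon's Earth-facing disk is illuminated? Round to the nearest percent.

Elongation θ = 360° × 27.4/29.53 ≈ 334.0°.
With cos θ = 0.899, the lit fraction is (1 − 0.899)/2 ≈ 0.050, so 5%.

5%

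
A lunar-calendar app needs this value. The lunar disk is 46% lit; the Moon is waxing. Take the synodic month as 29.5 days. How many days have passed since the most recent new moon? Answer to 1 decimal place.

From f = (1 − cos θ)/2: cos θ = 1 − 2×0.46 = 0.080; arccos → 85.4°.
Waxing ⇒ before full, so θ = 85.4°.
Age = 29.5 × 85.4°/360° ≈ 7.00 days.

7.0 days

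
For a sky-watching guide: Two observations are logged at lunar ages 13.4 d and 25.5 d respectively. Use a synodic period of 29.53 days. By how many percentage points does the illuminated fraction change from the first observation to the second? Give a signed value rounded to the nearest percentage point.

θ₁ = 360° × 13.4/29.53 = 163.4°, f₁ = (1 − cos θ₁)/2 = 0.979.
θ₂ = 360° × 25.5/29.53 = 310.9°, f₂ = (1 − cos θ₂)/2 = 0.173.
Change = f₂ − f₁ = -0.806 → -81 percentage points.

-81 percentage points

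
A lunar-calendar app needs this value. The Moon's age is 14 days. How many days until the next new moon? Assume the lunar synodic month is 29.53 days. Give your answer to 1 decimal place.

The next new moon completes the synodic month: 29.53 − 14 = 15.530 days.

15.5 days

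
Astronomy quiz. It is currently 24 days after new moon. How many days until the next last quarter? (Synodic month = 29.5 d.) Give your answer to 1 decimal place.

27.6 days

Last quarter occurs at elongation 270°, i.e. at age 29.5 × 270/360 = 22.125 d.
Already past this cycle's last quarter; the next is at 22.125 + 29.5 = 51.625 d, so 51.625 − 24 = 27.625 days.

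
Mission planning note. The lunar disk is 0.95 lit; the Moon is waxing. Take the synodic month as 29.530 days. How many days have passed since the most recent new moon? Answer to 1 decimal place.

12.6 days

From f = (1 − cos θ)/2: cos θ = 1 − 2×0.95 = -0.900; arccos → 154.2°.
Before full moon the principal value applies: θ = 154.2°.
That fraction of the synodic month is 154.2/360 × 29.530 d ≈ 12.65 d.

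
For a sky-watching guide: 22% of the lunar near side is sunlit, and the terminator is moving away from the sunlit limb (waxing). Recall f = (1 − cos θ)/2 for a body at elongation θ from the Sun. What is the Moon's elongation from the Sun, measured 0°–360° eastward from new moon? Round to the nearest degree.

56°

Invert f = (1 − cos θ)/2 to get cos θ = 1 − 2(0.22) = 0.560, hence θ₀ = arccos 0.560 = 55.9°.
Before full moon the principal value applies: θ = 55.9°.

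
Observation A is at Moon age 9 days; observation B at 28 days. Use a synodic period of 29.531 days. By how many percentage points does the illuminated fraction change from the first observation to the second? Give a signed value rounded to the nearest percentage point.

First observation: θ = 360°·9/29.531 = 109.7°, so f = 0.669.
Second observation: θ = 341.3°, f = 0.026.
Δf = 0.026 − 0.669 = -0.642, i.e. -64 pp.

-64 pp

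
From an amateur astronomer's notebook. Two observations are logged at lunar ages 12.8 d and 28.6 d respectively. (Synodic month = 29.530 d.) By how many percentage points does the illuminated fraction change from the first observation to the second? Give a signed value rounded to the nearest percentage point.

First observation: θ = 360°·12.8/29.530 = 156.0°, so f = 0.957.
Second observation: θ = 348.7°, f = 0.010.
Δf = 0.010 − 0.957 = -0.947, i.e. -95 pp.

-95 pp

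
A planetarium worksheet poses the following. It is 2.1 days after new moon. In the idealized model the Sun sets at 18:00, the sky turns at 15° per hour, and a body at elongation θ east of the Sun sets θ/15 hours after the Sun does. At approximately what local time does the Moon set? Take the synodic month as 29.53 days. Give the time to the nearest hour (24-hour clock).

The Moon has covered 2.1/29.53 of its cycle, so θ ≈ 360° × 2.1/29.53 = 25.6°.
The Moon trails the Sun by θ/15 = 25.6/15 ≈ 1.71 hours.
18:00 + 1.71 h ≈ 19:42 → 20:00 to the nearest hour.

20:00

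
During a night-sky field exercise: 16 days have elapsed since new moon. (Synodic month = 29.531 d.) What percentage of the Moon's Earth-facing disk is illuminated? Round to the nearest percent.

98%

Elongation θ = 360° × 16/29.531 ≈ 195.0°.
cos 195.0° = (-0.966), so f = (1 − (-0.966))/2 = 0.983, so 98%.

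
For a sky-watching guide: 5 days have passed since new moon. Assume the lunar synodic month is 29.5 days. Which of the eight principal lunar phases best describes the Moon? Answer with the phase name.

θ ≈ 360° × 5/29.5 = 61°, which falls in the waxing crescent sector.

waxing crescent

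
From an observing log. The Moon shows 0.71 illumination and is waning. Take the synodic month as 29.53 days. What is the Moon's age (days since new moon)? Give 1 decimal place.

20.1 days

From f = (1 − cos θ)/2: cos θ = 1 − 2×0.71 = -0.420; arccos → 114.8°.
A waning Moon lies in 180°–360°, so θ = 360° − 114.8° = 245.2°.
That fraction of the synodic month is 245.2/360 × 29.53 d ≈ 20.11 d.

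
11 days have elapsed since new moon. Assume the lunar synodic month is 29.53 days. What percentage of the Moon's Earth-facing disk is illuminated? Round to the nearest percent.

Elongation θ = 360° × 11/29.53 ≈ 134.1°.
cos 134.1° = (-0.696), so f = (1 − (-0.696))/2 = 0.848, so 85%.

85%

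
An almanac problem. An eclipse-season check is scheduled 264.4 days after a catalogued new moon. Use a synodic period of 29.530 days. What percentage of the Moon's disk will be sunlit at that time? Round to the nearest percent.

Reduce mod P: 264.4 − 8×29.530 = 28.16 d into the current lunation.
Elongation θ = 360° × 28.16/29.530 ≈ 343.3°.
With cos θ = 0.958, the lit fraction is (1 − 0.958)/2 ≈ 0.021, so 2%.

2%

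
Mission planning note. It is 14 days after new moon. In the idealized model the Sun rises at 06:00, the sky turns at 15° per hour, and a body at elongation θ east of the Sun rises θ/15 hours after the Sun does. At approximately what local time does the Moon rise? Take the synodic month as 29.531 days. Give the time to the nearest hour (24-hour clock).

17:00

Phase angle: θ = 360°·(14 d)/(29.531 d) = 170.7°.
The Moon trails the Sun by θ/15 = 170.7/15 ≈ 11.38 hours.
06:00 + 11.38 h ≈ 17:23 → 17:00 to the nearest hour.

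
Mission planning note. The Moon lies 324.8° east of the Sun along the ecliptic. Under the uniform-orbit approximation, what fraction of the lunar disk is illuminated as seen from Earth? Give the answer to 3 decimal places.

0.091

f = (1 − cos 324.8°)/2 = (1 − 0.817)/2 ≈ 0.091.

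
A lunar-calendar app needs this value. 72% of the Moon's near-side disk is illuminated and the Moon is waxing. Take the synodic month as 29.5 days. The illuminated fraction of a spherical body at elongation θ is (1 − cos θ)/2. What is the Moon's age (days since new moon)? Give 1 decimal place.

9.5 days

Invert f = (1 − cos θ)/2 to get cos θ = 1 − 2(0.72) = -0.440, hence θ₀ = arccos -0.440 = 116.1°.
Before full moon the principal value applies: θ = 116.1°.
That fraction of the synodic month is 116.1/360 × 29.5 d ≈ 9.51 d.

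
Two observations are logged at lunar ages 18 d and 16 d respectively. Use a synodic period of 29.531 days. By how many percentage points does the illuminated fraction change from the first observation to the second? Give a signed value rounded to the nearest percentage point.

θ₁ = 360° × 18/29.531 = 219.4°, f₁ = (1 − cos θ₁)/2 = 0.886.
θ₂ = 360° × 16/29.531 = 195.0°, f₂ = (1 − cos θ₂)/2 = 0.983.
Change = f₂ − f₁ = +0.097 → +10 percentage points.

+10 percentage points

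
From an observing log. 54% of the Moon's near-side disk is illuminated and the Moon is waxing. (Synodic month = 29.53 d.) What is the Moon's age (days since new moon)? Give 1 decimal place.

7.8 days

cos θ = 1 − 2f = -0.080, giving a principal value of 94.6°.
Before full moon the principal value applies: θ = 94.6°.
At 360°/29.53 d per day, 94.6° corresponds to 7.76 days.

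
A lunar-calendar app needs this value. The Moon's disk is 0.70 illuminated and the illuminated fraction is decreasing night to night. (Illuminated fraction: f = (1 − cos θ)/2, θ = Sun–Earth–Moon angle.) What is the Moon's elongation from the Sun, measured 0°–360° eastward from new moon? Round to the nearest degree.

246°

Invert f = (1 − cos θ)/2 to get cos θ = 1 − 2(0.70) = -0.400, hence θ₀ = arccos -0.400 = 113.6°.
Since the Moon is past full (waning), take the reflex angle: θ = 360° − 113.6° = 246.4°.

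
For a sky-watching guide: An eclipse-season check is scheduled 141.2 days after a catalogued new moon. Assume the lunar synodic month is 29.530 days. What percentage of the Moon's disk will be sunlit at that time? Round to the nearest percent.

40%

141.2 d spans 4 complete synodic months (4 × 29.530 = 118.12 d) plus 23.08 d.
The Moon has covered 23.08/29.530 of its cycle, so θ ≈ 360° × 23.08/29.530 = 281.4°.
cos 281.4° = 0.197, so f = (1 − 0.197)/2 = 0.401, so 40%.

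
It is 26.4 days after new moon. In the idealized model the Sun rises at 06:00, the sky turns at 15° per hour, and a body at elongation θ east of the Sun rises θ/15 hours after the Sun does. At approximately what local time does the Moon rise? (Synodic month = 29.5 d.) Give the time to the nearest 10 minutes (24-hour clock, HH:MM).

Phase angle: θ = 360°·(26.4 d)/(29.5 d) = 322.2°.
The Moon trails the Sun by θ/15 = 322.2/15 ≈ 21.48 hours.
06:00 + 21.478 h ≈ 03:29 → 03:30 to the nearest ten minutes.

03:30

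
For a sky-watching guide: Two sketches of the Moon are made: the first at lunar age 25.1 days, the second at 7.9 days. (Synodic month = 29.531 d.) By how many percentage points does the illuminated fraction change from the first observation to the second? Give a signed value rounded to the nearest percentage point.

θ₁ = 360° × 25.1/29.531 = 306.0°, f₁ = (1 − cos θ₁)/2 = 0.206.
θ₂ = 360° × 7.9/29.531 = 96.3°, f₂ = (1 − cos θ₂)/2 = 0.555.
Change = f₂ − f₁ = +0.349 → +35 percentage points.

+35 pp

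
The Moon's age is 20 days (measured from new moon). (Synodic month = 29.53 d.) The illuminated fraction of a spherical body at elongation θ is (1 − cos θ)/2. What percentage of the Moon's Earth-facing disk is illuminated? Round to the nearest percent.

72%

Phase angle: θ = 360°·(20 d)/(29.53 d) = 243.8°.
cos 243.8° = (-0.441), so f = (1 − (-0.441))/2 = 0.721, so 72%.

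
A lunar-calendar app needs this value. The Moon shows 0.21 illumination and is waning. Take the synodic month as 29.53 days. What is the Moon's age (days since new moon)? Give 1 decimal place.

From f = (1 − cos θ)/2: cos θ = 1 − 2×0.21 = 0.580; arccos → 54.5°.
Waning ⇒ past full, so θ = 360° − 54.5° = 305.5°.
Age = 29.53 × 305.5°/360° ≈ 25.06 days.

25.1 days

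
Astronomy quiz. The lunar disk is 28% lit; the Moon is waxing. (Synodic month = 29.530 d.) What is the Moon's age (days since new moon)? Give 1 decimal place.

Invert f = (1 − cos θ)/2 to get cos θ = 1 − 2(0.28) = 0.440, hence θ₀ = arccos 0.440 = 63.9°.
Before full moon the principal value applies: θ = 63.9°.
At 360°/29.530 d per day, 63.9° corresponds to 5.24 days.

5.2 days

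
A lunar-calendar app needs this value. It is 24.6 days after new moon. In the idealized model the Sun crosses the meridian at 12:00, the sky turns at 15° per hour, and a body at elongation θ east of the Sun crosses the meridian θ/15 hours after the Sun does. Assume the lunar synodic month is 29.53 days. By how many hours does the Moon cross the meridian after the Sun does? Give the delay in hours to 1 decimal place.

Elongation θ = 360° × 24.6/29.53 ≈ 299.9°.
The Moon trails the Sun by θ/15 = 299.9/15 ≈ 19.99 hours.
So the Moon crosses the meridian 19.99 h after the Sun.

20.0 h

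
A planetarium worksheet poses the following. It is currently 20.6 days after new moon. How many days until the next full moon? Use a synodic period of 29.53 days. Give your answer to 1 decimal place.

Full moon is 0.5 of the way through the cycle: age 0.5 × 29.53 = 14.765 d.
Already past this cycle's full moon; the next is at 14.765 + 29.53 = 44.295 d, so 44.295 − 20.6 = 23.695 days.

23.7 days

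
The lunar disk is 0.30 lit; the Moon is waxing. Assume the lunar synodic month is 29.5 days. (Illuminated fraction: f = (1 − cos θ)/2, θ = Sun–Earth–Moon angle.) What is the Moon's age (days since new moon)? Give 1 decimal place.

5.4 days

cos θ = 1 − 2f = 0.400, giving a principal value of 66.4°.
Waxing ⇒ before full, so θ = 66.4°.
At 360°/29.5 d per day, 66.4° corresponds to 5.44 days.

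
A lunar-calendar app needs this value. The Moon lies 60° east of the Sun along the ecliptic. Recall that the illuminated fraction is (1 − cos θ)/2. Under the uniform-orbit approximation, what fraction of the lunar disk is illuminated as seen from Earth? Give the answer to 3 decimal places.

0.250

Half-versine of 60°: (1 − 0.500)/2 = 0.250.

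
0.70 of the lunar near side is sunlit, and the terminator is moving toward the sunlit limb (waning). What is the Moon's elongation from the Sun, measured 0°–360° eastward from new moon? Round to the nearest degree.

246°

cos θ = 1 − 2f = -0.400, giving a principal value of 113.6°.
Since the Moon is past full (waning), take the reflex angle: θ = 360° − 113.6° = 246.4°.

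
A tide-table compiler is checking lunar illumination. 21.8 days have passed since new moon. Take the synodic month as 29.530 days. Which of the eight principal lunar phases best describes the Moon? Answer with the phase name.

θ ≈ 360° × 21.8/29.530 = 266°, which falls in the last quarter sector.

last quarter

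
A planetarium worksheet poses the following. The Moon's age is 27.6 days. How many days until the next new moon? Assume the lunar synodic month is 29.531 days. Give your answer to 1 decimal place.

The next new moon completes the synodic month: 29.531 − 27.6 = 1.931 days.

1.9 days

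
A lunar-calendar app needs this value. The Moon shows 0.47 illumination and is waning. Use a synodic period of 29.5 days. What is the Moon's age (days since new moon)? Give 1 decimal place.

22.4 days

Invert f = (1 − cos θ)/2 to get cos θ = 1 − 2(0.47) = 0.060, hence θ₀ = arccos 0.060 = 86.6°.
Since the Moon is past full (waning), take the reflex angle: θ = 360° − 86.6° = 273.4°.
Age = 29.5 × 273.4°/360° ≈ 22.41 days.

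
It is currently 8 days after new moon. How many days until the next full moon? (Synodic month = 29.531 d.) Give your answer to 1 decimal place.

6.8 days

Full moon occurs at elongation 180°, i.e. at age 29.531 × 180/360 = 14.765 d.
So 6.765 days remain (14.765 − 8).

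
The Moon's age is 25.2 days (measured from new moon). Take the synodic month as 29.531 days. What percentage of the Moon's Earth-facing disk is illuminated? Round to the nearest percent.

Phase angle: θ = 360°·(25.2 d)/(29.531 d) = 307.2°.
With cos θ = 0.605, the lit fraction is (1 − 0.605)/2 ≈ 0.198, so 20%.

20%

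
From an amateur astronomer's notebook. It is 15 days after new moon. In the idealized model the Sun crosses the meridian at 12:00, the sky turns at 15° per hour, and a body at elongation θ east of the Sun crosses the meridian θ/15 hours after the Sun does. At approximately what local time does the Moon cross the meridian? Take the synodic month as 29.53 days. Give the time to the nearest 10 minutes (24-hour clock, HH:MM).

Phase angle: θ = 360°·(15 d)/(29.53 d) = 182.9°.
The Moon trails the Sun by θ/15 = 182.9/15 ≈ 12.19 hours.
12:00 + 12.191 h ≈ 00:11 → 00:10 to the nearest ten minutes.

00:10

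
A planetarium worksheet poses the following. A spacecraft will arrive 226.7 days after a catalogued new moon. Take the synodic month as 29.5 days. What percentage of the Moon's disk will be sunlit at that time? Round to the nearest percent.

226.7/29.5 = 7.685 lunations, so 7 complete cycles and 20.20 d into the next.
The Moon has covered 20.20/29.5 of its cycle, so θ ≈ 360° × 20.20/29.5 = 246.5°.
cos 246.5° = (-0.399), so f = (1 − (-0.399))/2 = 0.699, so 70%.

70%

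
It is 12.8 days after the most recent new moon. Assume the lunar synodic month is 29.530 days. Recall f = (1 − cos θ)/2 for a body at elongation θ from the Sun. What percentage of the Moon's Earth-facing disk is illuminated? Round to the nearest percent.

Elongation θ = 360° × 12.8/29.530 ≈ 156.0°.
With cos θ = (-0.914), the lit fraction is (1 − (-0.914))/2 ≈ 0.957, so 96%.

96%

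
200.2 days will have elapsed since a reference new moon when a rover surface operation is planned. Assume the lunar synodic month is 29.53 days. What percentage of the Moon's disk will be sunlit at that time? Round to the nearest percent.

200.2/29.53 = 6.780 lunations, so 6 complete cycles and 23.02 d into the next.
The Moon has covered 23.02/29.53 of its cycle, so θ ≈ 360° × 23.02/29.53 = 280.6°.
Illuminated fraction = (1 − cos 280.6°)/2 = (1 − 0.185)/2 ≈ 0.408, so 41%.

41%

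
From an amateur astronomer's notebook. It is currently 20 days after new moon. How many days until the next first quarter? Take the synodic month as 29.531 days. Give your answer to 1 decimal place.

First quarter occurs at elongation 90°, i.e. at age 29.531 × 90/360 = 7.383 d.
Already past this cycle's first quarter; the next is at 7.383 + 29.531 = 36.914 d, so 36.914 − 20 = 16.914 days.

16.9 days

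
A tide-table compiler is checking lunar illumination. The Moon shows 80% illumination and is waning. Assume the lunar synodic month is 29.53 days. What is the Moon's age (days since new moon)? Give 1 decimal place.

cos θ = 1 − 2f = -0.600, giving a principal value of 126.9°.
Waning ⇒ past full, so θ = 360° − 126.9° = 233.1°.
Age = 29.53 × 233.1°/360° ≈ 19.12 days.

19.1 days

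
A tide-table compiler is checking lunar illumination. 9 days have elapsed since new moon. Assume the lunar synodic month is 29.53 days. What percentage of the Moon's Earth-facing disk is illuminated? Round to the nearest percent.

67%

The Moon has covered 9/29.53 of its cycle, so θ ≈ 360° × 9/29.53 = 109.7°.
With cos θ = (-0.337), the lit fraction is (1 − (-0.337))/2 ≈ 0.669, so 67%.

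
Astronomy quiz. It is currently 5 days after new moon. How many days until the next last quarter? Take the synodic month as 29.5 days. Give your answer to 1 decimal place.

Last quarter is 0.75 of the way through the cycle: age 0.75 × 29.5 = 22.125 d.
So 17.125 days remain (22.125 − 5).

17.1 days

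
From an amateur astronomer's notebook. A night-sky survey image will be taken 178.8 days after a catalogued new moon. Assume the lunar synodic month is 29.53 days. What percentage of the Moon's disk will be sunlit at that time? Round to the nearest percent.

3%

178.8/29.53 = 6.055 lunations, so 6 complete cycles and 1.62 d into the next.
Elongation θ = 360° × 1.62/29.53 ≈ 19.7°.
Illuminated fraction = (1 − cos 19.7°)/2 = (1 − 0.941)/2 ≈ 0.029, so 3%.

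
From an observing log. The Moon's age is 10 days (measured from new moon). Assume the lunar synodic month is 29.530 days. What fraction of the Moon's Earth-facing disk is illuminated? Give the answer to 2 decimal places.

Elongation θ = 360° × 10/29.530 ≈ 121.9°.
With cos θ = (-0.529), the lit fraction is (1 − (-0.529))/2 ≈ 0.764.

0.76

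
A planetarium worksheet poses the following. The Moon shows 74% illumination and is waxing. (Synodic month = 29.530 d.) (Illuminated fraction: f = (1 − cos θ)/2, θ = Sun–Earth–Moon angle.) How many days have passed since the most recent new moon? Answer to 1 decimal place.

9.7 days

cos θ = 1 − 2f = -0.480, giving a principal value of 118.7°.
The Moon is waxing (0°–180°), so θ = 118.7° directly.
That fraction of the synodic month is 118.7/360 × 29.530 d ≈ 9.74 d.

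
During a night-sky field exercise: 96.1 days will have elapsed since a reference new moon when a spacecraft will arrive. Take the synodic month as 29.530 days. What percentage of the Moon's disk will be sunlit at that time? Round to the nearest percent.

96.1/29.530 = 3.254 lunations, so 3 complete cycles and 7.51 d into the next.
Phase angle: θ = 360°·(7.51 d)/(29.530 d) = 91.6°.
cos 91.6° = (-0.027), so f = (1 − (-0.027))/2 = 0.514, so 51%.

51%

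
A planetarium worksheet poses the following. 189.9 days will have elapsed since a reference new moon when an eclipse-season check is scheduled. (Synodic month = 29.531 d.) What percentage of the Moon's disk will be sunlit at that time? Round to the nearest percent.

95%

189.9 d spans 6 complete synodic months (6 × 29.531 = 177.19 d) plus 12.71 d.
Phase angle: θ = 360°·(12.71 d)/(29.531 d) = 155.0°.
With cos θ = (-0.906), the lit fraction is (1 − (-0.906))/2 ≈ 0.953, so 95%.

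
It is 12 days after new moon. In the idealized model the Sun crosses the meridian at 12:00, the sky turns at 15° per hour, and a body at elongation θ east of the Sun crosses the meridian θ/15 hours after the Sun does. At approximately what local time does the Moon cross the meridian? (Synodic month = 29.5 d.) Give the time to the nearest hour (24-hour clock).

22:00

Elongation θ = 360° × 12/29.5 ≈ 146.4°.
Delay after the Sun = 146.4° / (15°/h) ≈ 9.76 h.
12:00 + 9.76 h ≈ 21:46 → 22:00 to the nearest hour.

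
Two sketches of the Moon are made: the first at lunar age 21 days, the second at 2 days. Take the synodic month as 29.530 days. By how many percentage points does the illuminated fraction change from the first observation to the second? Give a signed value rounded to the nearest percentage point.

First observation: θ = 360°·21/29.530 = 256.0°, so f = 0.621.
Second observation: θ = 24.4°, f = 0.045.
Δf = 0.045 − 0.621 = -0.576, i.e. -58 pp.

-58 pp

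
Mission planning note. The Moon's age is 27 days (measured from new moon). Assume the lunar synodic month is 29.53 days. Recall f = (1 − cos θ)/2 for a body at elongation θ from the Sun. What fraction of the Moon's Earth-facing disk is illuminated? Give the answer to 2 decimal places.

0.07

Elongation θ = 360° × 27/29.53 ≈ 329.2°.
Illuminated fraction = (1 − cos 329.2°)/2 = (1 − 0.859)/2 ≈ 0.071.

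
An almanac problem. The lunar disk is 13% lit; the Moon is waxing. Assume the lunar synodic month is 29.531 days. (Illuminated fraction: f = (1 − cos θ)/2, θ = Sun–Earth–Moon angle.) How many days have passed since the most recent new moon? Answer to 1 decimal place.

3.5 days

cos θ = 1 − 2f = 0.740, giving a principal value of 42.3°.
The Moon is waxing (0°–180°), so θ = 42.3° directly.
At 360°/29.531 d per day, 42.3° corresponds to 3.47 days.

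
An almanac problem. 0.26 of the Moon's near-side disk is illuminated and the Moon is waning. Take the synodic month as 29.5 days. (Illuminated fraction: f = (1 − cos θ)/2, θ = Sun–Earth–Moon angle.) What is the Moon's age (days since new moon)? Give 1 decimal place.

cos θ = 1 − 2f = 0.480, giving a principal value of 61.3°.
A waning Moon lies in 180°–360°, so θ = 360° − 61.3° = 298.7°.
At 360°/29.5 d per day, 298.7° corresponds to 24.48 days.

24.5 days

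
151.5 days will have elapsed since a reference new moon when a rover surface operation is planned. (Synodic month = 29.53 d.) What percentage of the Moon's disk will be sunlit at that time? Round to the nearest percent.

16%

Reduce mod P: 151.5 − 5×29.53 = 3.85 d into the current lunation.
Elongation θ = 360° × 3.85/29.53 ≈ 46.9°.
With cos θ = 0.683, the lit fraction is (1 − 0.683)/2 ≈ 0.159, so 16%.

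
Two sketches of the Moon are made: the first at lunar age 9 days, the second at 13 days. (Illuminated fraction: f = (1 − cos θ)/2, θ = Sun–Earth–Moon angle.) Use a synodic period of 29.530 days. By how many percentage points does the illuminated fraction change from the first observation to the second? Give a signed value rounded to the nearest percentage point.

First observation: θ = 360°·9/29.530 = 109.7°, so f = 0.669.
Second observation: θ = 158.5°, f = 0.965.
Δf = 0.965 − 0.669 = +0.296, i.e. +30 pp.

+30 pp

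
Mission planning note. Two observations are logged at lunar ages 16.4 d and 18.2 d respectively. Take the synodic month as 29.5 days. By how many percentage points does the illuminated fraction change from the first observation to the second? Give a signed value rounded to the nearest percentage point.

θ₁ = 360° × 16.4/29.5 = 200.1°, f₁ = (1 − cos θ₁)/2 = 0.969.
θ₂ = 360° × 18.2/29.5 = 222.1°, f₂ = (1 − cos θ₂)/2 = 0.871.
Change = f₂ − f₁ = -0.098 → -10 percentage points.

-10 pp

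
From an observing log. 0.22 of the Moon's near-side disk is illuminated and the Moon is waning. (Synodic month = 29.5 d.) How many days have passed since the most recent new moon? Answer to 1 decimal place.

24.9 days

cos θ = 1 − 2f = 0.560, giving a principal value of 55.9°.
Waning ⇒ past full, so θ = 360° − 55.9° = 304.1°.
Age = 29.5 × 304.1°/360° ≈ 24.92 days.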